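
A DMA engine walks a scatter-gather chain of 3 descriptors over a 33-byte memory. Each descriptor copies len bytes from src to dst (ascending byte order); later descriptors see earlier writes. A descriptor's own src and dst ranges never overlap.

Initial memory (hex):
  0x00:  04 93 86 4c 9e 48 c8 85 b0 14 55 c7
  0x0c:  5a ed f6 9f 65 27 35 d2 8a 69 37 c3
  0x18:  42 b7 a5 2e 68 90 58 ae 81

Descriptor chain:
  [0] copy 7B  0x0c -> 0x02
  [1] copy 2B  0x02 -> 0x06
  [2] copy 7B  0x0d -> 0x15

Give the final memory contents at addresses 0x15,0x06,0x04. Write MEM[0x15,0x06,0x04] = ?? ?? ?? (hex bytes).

  after D0: wrote 7B at 0x02 = 5aedf69f652735
  after D1: wrote 2B at 0x06 = 5aed
  after D2: wrote 7B at 0x15 = edf69f652735d2
query mem[0x15]=0xed, mem[0x06]=0x5a, mem[0x04]=0xf6

MEM[0x15,0x06,0x04] = ed 5a f6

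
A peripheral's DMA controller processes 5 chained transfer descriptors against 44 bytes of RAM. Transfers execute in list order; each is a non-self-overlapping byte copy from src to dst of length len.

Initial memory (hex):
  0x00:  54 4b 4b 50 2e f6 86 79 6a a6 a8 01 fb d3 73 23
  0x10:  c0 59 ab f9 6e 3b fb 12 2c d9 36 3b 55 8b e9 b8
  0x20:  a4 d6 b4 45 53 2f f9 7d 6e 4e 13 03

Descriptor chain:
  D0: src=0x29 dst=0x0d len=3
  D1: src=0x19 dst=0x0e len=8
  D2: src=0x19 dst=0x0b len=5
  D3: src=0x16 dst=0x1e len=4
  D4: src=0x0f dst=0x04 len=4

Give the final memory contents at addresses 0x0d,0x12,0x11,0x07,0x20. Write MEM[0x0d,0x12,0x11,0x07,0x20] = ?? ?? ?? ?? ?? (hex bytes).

#0 dst[0x0d+3] := {0x4e,0x13,0x03}
#1 dst[0x0e+8] := {0xd9,0x36,0x3b,0x55,0x8b,0xe9,0xb8,0xa4}
#2 dst[0x0b+5] := {0xd9,0x36,0x3b,0x55,0x8b}
#3 dst[0x1e+4] := {0xfb,0x12,0x2c,0xd9}
#4 dst[0x04+4] := {0x8b,0x3b,0x55,0x8b}
query mem[0x0d]=0x3b, mem[0x12]=0x8b, mem[0x11]=0x55, mem[0x07]=0x8b, mem[0x20]=0x2c

MEM[0x0d,0x12,0x11,0x07,0x20] = 3b 8b 55 8b 2c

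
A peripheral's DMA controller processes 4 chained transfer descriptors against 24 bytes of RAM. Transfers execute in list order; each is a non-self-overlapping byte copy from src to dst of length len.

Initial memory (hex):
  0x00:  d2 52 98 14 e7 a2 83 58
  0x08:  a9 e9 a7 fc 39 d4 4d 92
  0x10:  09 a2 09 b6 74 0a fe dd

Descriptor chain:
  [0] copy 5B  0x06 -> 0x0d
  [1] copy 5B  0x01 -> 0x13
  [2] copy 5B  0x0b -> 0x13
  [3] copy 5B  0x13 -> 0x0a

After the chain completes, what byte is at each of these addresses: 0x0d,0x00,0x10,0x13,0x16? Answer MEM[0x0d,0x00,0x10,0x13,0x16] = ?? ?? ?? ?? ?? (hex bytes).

D0: mem[0x0d..0x11] <- [83 58 a9 e9 a7]
D1: mem[0x13..0x17] <- [52 98 14 e7 a2]
D2: mem[0x13..0x17] <- [fc 39 83 58 a9]
D3: mem[0x0a..0x0e] <- [fc 39 83 58 a9]
query mem[0x0d]=0x58, mem[0x00]=0xd2, mem[0x10]=0xe9, mem[0x13]=0xfc, mem[0x16]=0x58

MEM[0x0d,0x00,0x10,0x13,0x16] = 58 d2 e9 fc 58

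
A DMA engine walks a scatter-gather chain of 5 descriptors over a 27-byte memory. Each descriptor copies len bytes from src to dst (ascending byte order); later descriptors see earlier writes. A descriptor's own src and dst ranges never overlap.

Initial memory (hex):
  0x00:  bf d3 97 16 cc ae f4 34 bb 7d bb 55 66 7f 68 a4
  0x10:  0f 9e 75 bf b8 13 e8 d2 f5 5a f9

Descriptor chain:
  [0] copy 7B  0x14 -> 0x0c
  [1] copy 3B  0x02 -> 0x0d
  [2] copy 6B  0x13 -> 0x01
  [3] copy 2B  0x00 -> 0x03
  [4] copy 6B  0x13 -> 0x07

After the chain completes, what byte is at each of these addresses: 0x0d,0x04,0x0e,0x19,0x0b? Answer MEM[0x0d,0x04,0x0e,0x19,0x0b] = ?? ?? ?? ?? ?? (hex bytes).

MEM[0x0d,0x04,0x0e,0x19,0x0b] = 97 bf 16 5a d2

D0: mem[0x0c..0x12] <- [b8 13 e8 d2 f5 5a f9]
D1: mem[0x0d..0x0f] <- [97 16 cc]
D2: mem[0x01..0x06] <- [bf b8 13 e8 d2 f5]
D3: mem[0x03..0x04] <- [bf bf]
D4: mem[0x07..0x0c] <- [bf b8 13 e8 d2 f5]
query mem[0x0d]=0x97, mem[0x04]=0xbf, mem[0x0e]=0x16, mem[0x19]=0x5a, mem[0x0b]=0xd2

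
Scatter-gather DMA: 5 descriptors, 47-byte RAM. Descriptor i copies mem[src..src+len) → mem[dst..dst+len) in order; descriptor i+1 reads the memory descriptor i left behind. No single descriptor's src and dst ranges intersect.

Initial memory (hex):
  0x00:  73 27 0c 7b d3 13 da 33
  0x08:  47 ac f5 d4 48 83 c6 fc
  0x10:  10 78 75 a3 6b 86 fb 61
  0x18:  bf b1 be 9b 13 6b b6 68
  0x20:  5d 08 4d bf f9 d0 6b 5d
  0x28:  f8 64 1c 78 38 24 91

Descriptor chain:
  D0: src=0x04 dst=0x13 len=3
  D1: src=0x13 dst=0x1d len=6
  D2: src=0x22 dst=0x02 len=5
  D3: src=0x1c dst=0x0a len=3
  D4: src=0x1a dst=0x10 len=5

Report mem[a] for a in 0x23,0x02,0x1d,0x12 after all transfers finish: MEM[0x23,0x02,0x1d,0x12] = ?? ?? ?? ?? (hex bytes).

[0] 0x04->0x13 len=3 : d3 13 da
[1] 0x13->0x1d len=6 : d3 13 da fb 61 bf
[2] 0x22->0x02 len=5 : bf bf f9 d0 6b
[3] 0x1c->0x0a len=3 : 13 d3 13
[4] 0x1a->0x10 len=5 : be 9b 13 d3 13
query mem[0x23]=0xbf, mem[0x02]=0xbf, mem[0x1d]=0xd3, mem[0x12]=0x13

MEM[0x23,0x02,0x1d,0x12] = bf bf d3 13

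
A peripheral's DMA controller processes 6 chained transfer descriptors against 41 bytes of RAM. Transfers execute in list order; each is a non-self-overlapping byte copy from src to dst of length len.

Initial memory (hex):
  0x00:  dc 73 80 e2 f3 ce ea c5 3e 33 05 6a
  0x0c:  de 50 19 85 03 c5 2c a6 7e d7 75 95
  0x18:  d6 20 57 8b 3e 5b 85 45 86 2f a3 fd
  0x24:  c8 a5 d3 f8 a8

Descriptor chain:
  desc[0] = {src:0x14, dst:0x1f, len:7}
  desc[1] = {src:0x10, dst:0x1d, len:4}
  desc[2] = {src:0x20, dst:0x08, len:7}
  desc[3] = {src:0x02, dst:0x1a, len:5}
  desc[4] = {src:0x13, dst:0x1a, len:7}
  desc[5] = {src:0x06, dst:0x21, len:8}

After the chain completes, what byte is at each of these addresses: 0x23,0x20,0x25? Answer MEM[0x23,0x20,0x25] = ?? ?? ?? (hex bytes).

MEM[0x23,0x20,0x25] = a6 20 95

D0: mem[0x1f..0x25] <- [7e d7 75 95 d6 20 57]
D1: mem[0x1d..0x20] <- [03 c5 2c a6]
D2: mem[0x08..0x0e] <- [a6 75 95 d6 20 57 d3]
D3: mem[0x1a..0x1e] <- [80 e2 f3 ce ea]
D4: mem[0x1a..0x20] <- [a6 7e d7 75 95 d6 20]
D5: mem[0x21..0x28] <- [ea c5 a6 75 95 d6 20 57]
query mem[0x23]=0xa6, mem[0x20]=0x20, mem[0x25]=0x95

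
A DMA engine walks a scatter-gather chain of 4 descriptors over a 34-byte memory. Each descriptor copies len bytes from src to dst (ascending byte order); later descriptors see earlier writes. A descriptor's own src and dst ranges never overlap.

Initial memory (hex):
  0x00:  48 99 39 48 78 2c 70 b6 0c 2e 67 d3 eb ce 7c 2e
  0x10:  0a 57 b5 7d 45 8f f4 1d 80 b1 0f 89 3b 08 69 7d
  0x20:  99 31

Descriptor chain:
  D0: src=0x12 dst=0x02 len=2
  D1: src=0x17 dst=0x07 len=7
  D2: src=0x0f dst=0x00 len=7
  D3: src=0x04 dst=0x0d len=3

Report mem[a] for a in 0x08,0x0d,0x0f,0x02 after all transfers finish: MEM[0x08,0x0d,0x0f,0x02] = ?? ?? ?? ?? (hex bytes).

MEM[0x08,0x0d,0x0f,0x02] = 80 7d 8f 57

[0] 0x12->0x02 len=2 : b5 7d
[1] 0x17->0x07 len=7 : 1d 80 b1 0f 89 3b 08
[2] 0x0f->0x00 len=7 : 2e 0a 57 b5 7d 45 8f
[3] 0x04->0x0d len=3 : 7d 45 8f
query mem[0x08]=0x80, mem[0x0d]=0x7d, mem[0x0f]=0x8f, mem[0x02]=0x57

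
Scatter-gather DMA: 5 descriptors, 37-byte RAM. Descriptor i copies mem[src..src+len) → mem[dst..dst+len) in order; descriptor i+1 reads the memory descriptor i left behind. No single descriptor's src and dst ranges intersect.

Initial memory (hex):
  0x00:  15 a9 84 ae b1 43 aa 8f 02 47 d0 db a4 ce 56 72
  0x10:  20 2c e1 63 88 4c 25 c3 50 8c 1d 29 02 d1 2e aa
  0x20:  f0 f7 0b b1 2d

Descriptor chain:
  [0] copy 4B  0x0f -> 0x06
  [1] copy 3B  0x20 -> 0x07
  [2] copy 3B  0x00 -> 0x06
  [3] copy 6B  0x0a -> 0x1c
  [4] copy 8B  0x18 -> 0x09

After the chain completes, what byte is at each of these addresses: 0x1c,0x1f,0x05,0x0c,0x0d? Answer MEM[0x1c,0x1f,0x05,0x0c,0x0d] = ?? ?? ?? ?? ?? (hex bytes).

MEM[0x1c,0x1f,0x05,0x0c,0x0d] = d0 ce 43 29 d0

D0: mem[0x06..0x09] <- [72 20 2c e1]
D1: mem[0x07..0x09] <- [f0 f7 0b]
D2: mem[0x06..0x08] <- [15 a9 84]
D3: mem[0x1c..0x21] <- [d0 db a4 ce 56 72]
D4: mem[0x09..0x10] <- [50 8c 1d 29 d0 db a4 ce]
query mem[0x1c]=0xd0, mem[0x1f]=0xce, mem[0x05]=0x43, mem[0x0c]=0x29, mem[0x0d]=0xd0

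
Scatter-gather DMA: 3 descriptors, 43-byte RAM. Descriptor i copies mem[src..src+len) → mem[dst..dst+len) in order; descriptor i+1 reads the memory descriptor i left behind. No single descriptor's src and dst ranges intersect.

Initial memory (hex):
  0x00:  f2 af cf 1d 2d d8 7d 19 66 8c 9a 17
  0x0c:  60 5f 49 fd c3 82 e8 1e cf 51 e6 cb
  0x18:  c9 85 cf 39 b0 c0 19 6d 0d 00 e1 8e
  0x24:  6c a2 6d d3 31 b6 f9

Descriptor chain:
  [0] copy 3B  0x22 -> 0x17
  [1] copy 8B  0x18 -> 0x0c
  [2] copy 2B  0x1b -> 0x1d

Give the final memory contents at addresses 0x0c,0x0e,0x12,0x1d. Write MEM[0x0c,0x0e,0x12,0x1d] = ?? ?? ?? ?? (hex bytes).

MEM[0x0c,0x0e,0x12,0x1d] = 8e cf 19 39

[0] 0x22->0x17 len=3 : e1 8e 6c
[1] 0x18->0x0c len=8 : 8e 6c cf 39 b0 c0 19 6d
[2] 0x1b->0x1d len=2 : 39 b0
query mem[0x0c]=0x8e, mem[0x0e]=0xcf, mem[0x12]=0x19, mem[0x1d]=0x39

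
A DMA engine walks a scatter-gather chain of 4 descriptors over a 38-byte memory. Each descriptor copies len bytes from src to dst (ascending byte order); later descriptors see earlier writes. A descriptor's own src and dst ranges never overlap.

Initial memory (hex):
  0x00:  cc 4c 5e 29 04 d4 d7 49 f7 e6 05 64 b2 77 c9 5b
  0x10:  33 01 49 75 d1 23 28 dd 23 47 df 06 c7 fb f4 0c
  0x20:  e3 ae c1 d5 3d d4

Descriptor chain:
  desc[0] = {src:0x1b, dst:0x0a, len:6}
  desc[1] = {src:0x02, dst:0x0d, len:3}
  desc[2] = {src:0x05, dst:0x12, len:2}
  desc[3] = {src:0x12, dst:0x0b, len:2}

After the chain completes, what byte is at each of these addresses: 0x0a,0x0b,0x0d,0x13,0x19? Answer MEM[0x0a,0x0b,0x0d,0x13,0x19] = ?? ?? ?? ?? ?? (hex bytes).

MEM[0x0a,0x0b,0x0d,0x13,0x19] = 06 d4 5e d7 47

#0 dst[0x0a+6] := {0x06,0xc7,0xfb,0xf4,0x0c,0xe3}
#1 dst[0x0d+3] := {0x5e,0x29,0x04}
#2 dst[0x12+2] := {0xd4,0xd7}
#3 dst[0x0b+2] := {0xd4,0xd7}
query mem[0x0a]=0x06, mem[0x0b]=0xd4, mem[0x0d]=0x5e, mem[0x13]=0xd7, mem[0x19]=0x47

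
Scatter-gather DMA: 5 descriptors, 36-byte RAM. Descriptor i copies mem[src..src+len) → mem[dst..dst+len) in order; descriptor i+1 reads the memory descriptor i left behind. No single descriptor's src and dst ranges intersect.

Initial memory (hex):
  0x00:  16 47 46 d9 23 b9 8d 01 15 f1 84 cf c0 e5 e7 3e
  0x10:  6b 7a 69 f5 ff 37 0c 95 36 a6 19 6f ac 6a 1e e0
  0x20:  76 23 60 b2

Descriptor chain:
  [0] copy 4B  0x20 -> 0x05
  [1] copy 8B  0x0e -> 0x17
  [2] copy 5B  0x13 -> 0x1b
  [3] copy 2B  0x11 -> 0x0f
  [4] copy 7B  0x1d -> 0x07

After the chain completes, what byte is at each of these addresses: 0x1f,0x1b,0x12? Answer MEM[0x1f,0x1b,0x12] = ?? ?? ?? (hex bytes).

MEM[0x1f,0x1b,0x12] = e7 f5 69

D0: mem[0x05..0x08] <- [76 23 60 b2]
D1: mem[0x17..0x1e] <- [e7 3e 6b 7a 69 f5 ff 37]
D2: mem[0x1b..0x1f] <- [f5 ff 37 0c e7]
D3: mem[0x0f..0x10] <- [7a 69]
D4: mem[0x07..0x0d] <- [37 0c e7 76 23 60 b2]
query mem[0x1f]=0xe7, mem[0x1b]=0xf5, mem[0x12]=0x69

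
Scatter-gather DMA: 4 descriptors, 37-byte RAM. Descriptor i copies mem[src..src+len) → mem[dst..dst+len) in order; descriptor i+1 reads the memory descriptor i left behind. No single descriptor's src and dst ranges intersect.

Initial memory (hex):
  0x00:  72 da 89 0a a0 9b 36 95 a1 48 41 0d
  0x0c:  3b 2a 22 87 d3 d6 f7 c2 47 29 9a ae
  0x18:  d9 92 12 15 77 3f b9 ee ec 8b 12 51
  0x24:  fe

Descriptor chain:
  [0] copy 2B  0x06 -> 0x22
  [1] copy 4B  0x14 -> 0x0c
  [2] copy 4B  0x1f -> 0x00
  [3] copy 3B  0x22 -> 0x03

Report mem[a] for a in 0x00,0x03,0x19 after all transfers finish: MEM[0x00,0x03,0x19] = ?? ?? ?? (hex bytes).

[0] 0x06->0x22 len=2 : 36 95
[1] 0x14->0x0c len=4 : 47 29 9a ae
[2] 0x1f->0x00 len=4 : ee ec 8b 36
[3] 0x22->0x03 len=3 : 36 95 fe
query mem[0x00]=0xee, mem[0x03]=0x36, mem[0x19]=0x92

MEM[0x00,0x03,0x19] = ee 36 92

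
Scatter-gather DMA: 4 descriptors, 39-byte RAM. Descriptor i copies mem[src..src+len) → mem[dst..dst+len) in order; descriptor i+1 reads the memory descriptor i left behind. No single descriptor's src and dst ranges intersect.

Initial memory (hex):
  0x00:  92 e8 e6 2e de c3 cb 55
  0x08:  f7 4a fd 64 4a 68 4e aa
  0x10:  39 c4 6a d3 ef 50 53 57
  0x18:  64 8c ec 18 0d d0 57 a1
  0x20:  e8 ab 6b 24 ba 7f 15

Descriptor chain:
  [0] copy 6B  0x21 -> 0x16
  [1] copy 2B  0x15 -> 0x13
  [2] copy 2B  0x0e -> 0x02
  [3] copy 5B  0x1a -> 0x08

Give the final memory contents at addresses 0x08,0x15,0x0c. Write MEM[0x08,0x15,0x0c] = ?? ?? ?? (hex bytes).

MEM[0x08,0x15,0x0c] = 7f 50 57

D0: mem[0x16..0x1b] <- [ab 6b 24 ba 7f 15]
D1: mem[0x13..0x14] <- [50 ab]
D2: mem[0x02..0x03] <- [4e aa]
D3: mem[0x08..0x0c] <- [7f 15 0d d0 57]
query mem[0x08]=0x7f, mem[0x15]=0x50, mem[0x0c]=0x57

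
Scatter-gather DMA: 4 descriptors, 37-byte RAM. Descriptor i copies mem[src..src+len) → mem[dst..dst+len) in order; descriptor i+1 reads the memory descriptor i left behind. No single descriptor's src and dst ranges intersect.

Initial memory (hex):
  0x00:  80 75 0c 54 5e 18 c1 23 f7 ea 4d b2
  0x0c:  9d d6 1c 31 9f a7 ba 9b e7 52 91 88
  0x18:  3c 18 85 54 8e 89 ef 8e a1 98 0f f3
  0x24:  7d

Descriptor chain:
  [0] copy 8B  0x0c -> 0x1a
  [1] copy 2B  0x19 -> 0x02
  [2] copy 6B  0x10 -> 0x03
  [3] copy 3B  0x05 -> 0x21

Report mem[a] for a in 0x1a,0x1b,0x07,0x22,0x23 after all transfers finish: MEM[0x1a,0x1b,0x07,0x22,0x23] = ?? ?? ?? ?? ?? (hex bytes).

D0: mem[0x1a..0x21] <- [9d d6 1c 31 9f a7 ba 9b]
D1: mem[0x02..0x03] <- [18 9d]
D2: mem[0x03..0x08] <- [9f a7 ba 9b e7 52]
D3: mem[0x21..0x23] <- [ba 9b e7]
query mem[0x1a]=0x9d, mem[0x1b]=0xd6, mem[0x07]=0xe7, mem[0x22]=0x9b, mem[0x23]=0xe7

MEM[0x1a,0x1b,0x07,0x22,0x23] = 9d d6 e7 9b e7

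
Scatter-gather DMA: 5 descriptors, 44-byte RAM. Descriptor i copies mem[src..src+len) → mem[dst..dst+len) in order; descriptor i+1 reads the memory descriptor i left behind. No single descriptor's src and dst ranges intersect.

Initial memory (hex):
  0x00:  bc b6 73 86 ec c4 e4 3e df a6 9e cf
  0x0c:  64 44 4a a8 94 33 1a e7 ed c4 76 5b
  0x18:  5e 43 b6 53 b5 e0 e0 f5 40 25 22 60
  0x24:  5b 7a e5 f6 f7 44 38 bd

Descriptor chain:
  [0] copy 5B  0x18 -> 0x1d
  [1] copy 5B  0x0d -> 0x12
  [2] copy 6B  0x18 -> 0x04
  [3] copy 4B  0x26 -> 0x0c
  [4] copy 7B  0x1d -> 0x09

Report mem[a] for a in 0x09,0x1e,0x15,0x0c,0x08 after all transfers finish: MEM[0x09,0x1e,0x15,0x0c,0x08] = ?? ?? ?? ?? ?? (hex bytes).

  after D0: wrote 5B at 0x1d = 5e43b653b5
  after D1: wrote 5B at 0x12 = 444aa89433
  after D2: wrote 6B at 0x04 = 5e43b653b55e
  after D3: wrote 4B at 0x0c = e5f6f744
  after D4: wrote 7B at 0x09 = 5e43b653b52260
query mem[0x09]=0x5e, mem[0x1e]=0x43, mem[0x15]=0x94, mem[0x0c]=0x53, mem[0x08]=0xb5

MEM[0x09,0x1e,0x15,0x0c,0x08] = 5e 43 94 53 b5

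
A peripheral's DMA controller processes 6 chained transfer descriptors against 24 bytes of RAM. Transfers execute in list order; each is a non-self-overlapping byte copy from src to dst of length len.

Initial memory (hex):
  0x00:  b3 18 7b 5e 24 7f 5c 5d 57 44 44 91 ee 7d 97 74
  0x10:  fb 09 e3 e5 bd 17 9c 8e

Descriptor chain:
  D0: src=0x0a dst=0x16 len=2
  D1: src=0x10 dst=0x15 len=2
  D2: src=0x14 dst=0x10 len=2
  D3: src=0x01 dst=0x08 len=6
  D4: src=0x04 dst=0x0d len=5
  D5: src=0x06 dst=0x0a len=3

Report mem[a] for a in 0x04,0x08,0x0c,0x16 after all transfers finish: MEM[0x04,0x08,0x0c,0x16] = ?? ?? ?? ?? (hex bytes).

[0] 0x0a->0x16 len=2 : 44 91
[1] 0x10->0x15 len=2 : fb 09
[2] 0x14->0x10 len=2 : bd fb
[3] 0x01->0x08 len=6 : 18 7b 5e 24 7f 5c
[4] 0x04->0x0d len=5 : 24 7f 5c 5d 18
[5] 0x06->0x0a len=3 : 5c 5d 18
query mem[0x04]=0x24, mem[0x08]=0x18, mem[0x0c]=0x18, mem[0x16]=0x09

MEM[0x04,0x08,0x0c,0x16] = 24 18 18 09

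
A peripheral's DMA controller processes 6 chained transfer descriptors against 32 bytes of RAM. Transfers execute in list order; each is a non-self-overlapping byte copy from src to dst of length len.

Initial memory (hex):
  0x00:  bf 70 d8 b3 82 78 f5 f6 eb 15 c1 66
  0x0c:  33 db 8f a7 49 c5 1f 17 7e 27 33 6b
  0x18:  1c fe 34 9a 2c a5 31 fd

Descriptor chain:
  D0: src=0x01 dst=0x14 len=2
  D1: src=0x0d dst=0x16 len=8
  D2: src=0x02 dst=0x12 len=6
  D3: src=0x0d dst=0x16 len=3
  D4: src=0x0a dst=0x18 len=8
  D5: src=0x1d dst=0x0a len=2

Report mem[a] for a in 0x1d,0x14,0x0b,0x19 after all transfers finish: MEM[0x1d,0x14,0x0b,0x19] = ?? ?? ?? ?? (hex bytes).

MEM[0x1d,0x14,0x0b,0x19] = a7 82 49 66

  after D0: wrote 2B at 0x14 = 70d8
  after D1: wrote 8B at 0x16 = db8fa749c51f1770
  after D2: wrote 6B at 0x12 = d8b38278f5f6
  after D3: wrote 3B at 0x16 = db8fa7
  after D4: wrote 8B at 0x18 = c16633db8fa749c5
  after D5: wrote 2B at 0x0a = a749
query mem[0x1d]=0xa7, mem[0x14]=0x82, mem[0x0b]=0x49, mem[0x19]=0x66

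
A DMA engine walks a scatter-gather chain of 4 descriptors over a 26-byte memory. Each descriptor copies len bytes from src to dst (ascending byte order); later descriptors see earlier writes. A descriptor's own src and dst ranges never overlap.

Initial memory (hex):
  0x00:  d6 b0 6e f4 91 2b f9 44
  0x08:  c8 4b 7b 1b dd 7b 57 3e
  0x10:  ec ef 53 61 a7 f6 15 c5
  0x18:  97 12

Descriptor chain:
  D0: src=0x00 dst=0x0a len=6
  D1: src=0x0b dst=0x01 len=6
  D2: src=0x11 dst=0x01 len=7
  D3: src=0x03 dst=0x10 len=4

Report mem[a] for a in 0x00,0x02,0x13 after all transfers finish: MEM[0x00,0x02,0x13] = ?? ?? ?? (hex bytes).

MEM[0x00,0x02,0x13] = d6 53 15

  after D0: wrote 6B at 0x0a = d6b06ef4912b
  after D1: wrote 6B at 0x01 = b06ef4912bec
  after D2: wrote 7B at 0x01 = ef5361a7f615c5
  after D3: wrote 4B at 0x10 = 61a7f615
query mem[0x00]=0xd6, mem[0x02]=0x53, mem[0x13]=0x15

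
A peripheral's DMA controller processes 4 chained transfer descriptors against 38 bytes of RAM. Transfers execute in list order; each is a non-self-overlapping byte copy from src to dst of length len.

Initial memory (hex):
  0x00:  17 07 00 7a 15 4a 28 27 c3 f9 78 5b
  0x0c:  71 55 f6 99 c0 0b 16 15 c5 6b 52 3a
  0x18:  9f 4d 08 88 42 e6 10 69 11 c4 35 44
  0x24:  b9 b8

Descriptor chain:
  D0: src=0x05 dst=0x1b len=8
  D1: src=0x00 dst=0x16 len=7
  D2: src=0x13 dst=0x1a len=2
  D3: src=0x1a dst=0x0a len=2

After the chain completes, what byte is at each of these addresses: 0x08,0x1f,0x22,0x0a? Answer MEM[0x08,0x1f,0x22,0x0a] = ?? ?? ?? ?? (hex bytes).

MEM[0x08,0x1f,0x22,0x0a] = c3 f9 71 15

  after D0: wrote 8B at 0x1b = 4a2827c3f9785b71
  after D1: wrote 7B at 0x16 = 1707007a154a28
  after D2: wrote 2B at 0x1a = 15c5
  after D3: wrote 2B at 0x0a = 15c5
query mem[0x08]=0xc3, mem[0x1f]=0xf9, mem[0x22]=0x71, mem[0x0a]=0x15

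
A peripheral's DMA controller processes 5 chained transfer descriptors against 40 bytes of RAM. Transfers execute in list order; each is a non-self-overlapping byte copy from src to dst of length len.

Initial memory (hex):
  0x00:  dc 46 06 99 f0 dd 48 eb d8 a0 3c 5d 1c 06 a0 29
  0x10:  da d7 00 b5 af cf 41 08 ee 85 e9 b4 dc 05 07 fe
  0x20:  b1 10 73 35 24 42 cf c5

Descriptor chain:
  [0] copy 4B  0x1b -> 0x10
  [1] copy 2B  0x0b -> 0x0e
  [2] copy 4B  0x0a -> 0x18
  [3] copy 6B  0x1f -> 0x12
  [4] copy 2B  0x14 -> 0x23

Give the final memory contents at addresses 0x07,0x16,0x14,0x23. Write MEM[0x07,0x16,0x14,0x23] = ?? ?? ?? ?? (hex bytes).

MEM[0x07,0x16,0x14,0x23] = eb 35 10 10

  after D0: wrote 4B at 0x10 = b4dc0507
  after D1: wrote 2B at 0x0e = 5d1c
  after D2: wrote 4B at 0x18 = 3c5d1c06
  after D3: wrote 6B at 0x12 = feb110733524
  after D4: wrote 2B at 0x23 = 1073
query mem[0x07]=0xeb, mem[0x16]=0x35, mem[0x14]=0x10, mem[0x23]=0x10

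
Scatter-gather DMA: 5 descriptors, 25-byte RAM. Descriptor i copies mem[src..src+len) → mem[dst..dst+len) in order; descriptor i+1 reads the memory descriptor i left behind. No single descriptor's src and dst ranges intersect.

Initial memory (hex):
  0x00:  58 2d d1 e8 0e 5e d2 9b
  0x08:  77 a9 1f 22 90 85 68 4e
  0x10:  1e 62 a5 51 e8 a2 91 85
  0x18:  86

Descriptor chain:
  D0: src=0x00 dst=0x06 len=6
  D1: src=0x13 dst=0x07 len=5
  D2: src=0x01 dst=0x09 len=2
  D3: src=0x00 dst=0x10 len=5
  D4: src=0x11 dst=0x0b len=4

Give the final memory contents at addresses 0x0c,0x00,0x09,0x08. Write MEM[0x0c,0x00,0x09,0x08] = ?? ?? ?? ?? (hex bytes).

MEM[0x0c,0x00,0x09,0x08] = d1 58 2d e8

[0] 0x00->0x06 len=6 : 58 2d d1 e8 0e 5e
[1] 0x13->0x07 len=5 : 51 e8 a2 91 85
[2] 0x01->0x09 len=2 : 2d d1
[3] 0x00->0x10 len=5 : 58 2d d1 e8 0e
[4] 0x11->0x0b len=4 : 2d d1 e8 0e
query mem[0x0c]=0xd1, mem[0x00]=0x58, mem[0x09]=0x2d, mem[0x08]=0xe8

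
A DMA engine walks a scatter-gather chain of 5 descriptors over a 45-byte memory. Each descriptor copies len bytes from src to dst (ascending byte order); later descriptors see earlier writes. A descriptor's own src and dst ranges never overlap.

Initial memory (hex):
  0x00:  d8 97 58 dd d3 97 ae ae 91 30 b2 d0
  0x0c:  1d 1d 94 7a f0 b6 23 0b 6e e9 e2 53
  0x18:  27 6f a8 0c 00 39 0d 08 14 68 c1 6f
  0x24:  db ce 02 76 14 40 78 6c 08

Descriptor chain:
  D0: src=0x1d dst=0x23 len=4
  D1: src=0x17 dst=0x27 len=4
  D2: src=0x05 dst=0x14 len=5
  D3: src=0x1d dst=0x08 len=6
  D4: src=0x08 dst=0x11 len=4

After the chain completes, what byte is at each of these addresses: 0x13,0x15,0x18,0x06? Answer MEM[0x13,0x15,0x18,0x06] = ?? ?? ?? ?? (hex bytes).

MEM[0x13,0x15,0x18,0x06] = 08 ae 30 ae

#0 dst[0x23+4] := {0x39,0x0d,0x08,0x14}
#1 dst[0x27+4] := {0x53,0x27,0x6f,0xa8}
#2 dst[0x14+5] := {0x97,0xae,0xae,0x91,0x30}
#3 dst[0x08+6] := {0x39,0x0d,0x08,0x14,0x68,0xc1}
#4 dst[0x11+4] := {0x39,0x0d,0x08,0x14}
query mem[0x13]=0x08, mem[0x15]=0xae, mem[0x18]=0x30, mem[0x06]=0xae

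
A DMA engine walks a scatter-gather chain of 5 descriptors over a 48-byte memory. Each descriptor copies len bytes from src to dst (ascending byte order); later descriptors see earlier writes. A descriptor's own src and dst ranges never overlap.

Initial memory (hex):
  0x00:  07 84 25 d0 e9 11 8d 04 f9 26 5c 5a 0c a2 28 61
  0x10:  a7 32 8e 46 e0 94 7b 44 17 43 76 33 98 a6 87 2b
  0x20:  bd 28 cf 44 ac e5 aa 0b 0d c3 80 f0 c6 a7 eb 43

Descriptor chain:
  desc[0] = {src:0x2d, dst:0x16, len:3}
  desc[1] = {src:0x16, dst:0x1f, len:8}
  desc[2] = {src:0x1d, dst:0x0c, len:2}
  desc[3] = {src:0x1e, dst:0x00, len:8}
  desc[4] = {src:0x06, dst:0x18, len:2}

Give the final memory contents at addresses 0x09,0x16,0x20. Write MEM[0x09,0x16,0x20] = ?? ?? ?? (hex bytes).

D0: mem[0x16..0x18] <- [a7 eb 43]
D1: mem[0x1f..0x26] <- [a7 eb 43 43 76 33 98 a6]
D2: mem[0x0c..0x0d] <- [a6 87]
D3: mem[0x00..0x07] <- [87 a7 eb 43 43 76 33 98]
D4: mem[0x18..0x19] <- [33 98]
query mem[0x09]=0x26, mem[0x16]=0xa7, mem[0x20]=0xeb

MEM[0x09,0x16,0x20] = 26 a7 eb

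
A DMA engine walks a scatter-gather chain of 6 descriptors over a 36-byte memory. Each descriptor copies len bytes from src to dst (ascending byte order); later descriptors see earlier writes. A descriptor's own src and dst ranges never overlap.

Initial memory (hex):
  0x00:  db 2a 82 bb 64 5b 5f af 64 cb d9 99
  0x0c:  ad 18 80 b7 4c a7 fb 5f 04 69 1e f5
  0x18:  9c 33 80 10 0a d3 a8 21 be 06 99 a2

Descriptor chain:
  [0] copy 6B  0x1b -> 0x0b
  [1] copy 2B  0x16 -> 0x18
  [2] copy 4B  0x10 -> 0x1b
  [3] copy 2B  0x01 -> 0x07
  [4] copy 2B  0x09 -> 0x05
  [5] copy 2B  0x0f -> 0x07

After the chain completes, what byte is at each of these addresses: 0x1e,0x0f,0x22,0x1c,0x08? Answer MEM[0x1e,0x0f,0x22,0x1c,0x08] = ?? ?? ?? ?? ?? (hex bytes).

MEM[0x1e,0x0f,0x22,0x1c,0x08] = 5f 21 99 a7 be

[0] 0x1b->0x0b len=6 : 10 0a d3 a8 21 be
[1] 0x16->0x18 len=2 : 1e f5
[2] 0x10->0x1b len=4 : be a7 fb 5f
[3] 0x01->0x07 len=2 : 2a 82
[4] 0x09->0x05 len=2 : cb d9
[5] 0x0f->0x07 len=2 : 21 be
query mem[0x1e]=0x5f, mem[0x0f]=0x21, mem[0x22]=0x99, mem[0x1c]=0xa7, mem[0x08]=0xbe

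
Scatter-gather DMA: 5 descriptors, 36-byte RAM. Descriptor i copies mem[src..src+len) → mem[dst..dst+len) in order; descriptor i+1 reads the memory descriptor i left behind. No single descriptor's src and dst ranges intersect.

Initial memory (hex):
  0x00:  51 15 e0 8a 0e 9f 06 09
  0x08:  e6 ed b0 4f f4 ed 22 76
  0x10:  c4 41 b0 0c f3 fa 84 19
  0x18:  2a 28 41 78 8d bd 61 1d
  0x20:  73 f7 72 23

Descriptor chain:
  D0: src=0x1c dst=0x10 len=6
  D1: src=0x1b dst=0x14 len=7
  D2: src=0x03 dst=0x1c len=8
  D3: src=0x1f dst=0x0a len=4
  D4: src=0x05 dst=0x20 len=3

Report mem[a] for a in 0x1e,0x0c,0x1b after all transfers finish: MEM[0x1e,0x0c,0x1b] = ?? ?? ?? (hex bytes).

  after D0: wrote 6B at 0x10 = 8dbd611d73f7
  after D1: wrote 7B at 0x14 = 788dbd611d73f7
  after D2: wrote 8B at 0x1c = 8a0e9f0609e6edb0
  after D3: wrote 4B at 0x0a = 0609e6ed
  after D4: wrote 3B at 0x20 = 9f0609
query mem[0x1e]=0x9f, mem[0x0c]=0xe6, mem[0x1b]=0x78

MEM[0x1e,0x0c,0x1b] = 9f e6 78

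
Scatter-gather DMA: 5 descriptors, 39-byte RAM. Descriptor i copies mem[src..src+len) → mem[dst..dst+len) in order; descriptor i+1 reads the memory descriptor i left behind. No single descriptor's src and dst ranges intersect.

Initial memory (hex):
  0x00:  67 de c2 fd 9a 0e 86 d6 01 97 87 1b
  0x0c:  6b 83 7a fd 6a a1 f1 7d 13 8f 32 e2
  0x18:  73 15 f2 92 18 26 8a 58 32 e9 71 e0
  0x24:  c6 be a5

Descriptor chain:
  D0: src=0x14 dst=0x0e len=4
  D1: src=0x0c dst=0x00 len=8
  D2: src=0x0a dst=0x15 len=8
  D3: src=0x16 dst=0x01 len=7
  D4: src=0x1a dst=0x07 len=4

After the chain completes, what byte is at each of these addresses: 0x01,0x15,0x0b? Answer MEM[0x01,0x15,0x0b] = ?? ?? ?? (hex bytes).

MEM[0x01,0x15,0x0b] = 1b 87 1b

  after D0: wrote 4B at 0x0e = 138f32e2
  after D1: wrote 8B at 0x00 = 6b83138f32e2f17d
  after D2: wrote 8B at 0x15 = 871b6b83138f32e2
  after D3: wrote 7B at 0x01 = 1b6b83138f32e2
  after D4: wrote 4B at 0x07 = 8f32e226
query mem[0x01]=0x1b, mem[0x15]=0x87, mem[0x0b]=0x1b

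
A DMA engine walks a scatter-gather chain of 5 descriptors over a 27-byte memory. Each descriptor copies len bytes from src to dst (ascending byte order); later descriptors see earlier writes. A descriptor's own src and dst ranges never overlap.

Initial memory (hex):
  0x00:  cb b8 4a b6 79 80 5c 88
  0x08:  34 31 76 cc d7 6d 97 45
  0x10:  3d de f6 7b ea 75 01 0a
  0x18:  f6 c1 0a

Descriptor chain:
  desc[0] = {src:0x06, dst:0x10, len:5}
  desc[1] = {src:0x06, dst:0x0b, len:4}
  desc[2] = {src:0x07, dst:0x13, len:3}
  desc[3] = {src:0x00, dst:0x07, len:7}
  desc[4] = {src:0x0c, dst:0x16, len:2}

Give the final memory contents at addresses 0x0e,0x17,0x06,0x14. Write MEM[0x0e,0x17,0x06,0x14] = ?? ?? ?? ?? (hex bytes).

MEM[0x0e,0x17,0x06,0x14] = 31 5c 5c 34

#0 dst[0x10+5] := {0x5c,0x88,0x34,0x31,0x76}
#1 dst[0x0b+4] := {0x5c,0x88,0x34,0x31}
#2 dst[0x13+3] := {0x88,0x34,0x31}
#3 dst[0x07+7] := {0xcb,0xb8,0x4a,0xb6,0x79,0x80,0x5c}
#4 dst[0x16+2] := {0x80,0x5c}
query mem[0x0e]=0x31, mem[0x17]=0x5c, mem[0x06]=0x5c, mem[0x14]=0x34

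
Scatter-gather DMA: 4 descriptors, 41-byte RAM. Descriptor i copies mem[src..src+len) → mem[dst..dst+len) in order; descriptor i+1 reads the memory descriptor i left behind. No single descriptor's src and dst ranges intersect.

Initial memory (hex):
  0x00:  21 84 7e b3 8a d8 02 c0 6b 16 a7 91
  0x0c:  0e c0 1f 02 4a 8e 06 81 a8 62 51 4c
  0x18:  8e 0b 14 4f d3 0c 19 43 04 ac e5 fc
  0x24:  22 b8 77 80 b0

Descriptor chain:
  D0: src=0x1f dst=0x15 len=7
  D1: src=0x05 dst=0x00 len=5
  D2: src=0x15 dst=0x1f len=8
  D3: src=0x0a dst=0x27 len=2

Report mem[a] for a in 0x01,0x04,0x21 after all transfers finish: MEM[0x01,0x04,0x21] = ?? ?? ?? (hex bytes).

MEM[0x01,0x04,0x21] = 02 16 ac

D0: mem[0x15..0x1b] <- [43 04 ac e5 fc 22 b8]
D1: mem[0x00..0x04] <- [d8 02 c0 6b 16]
D2: mem[0x1f..0x26] <- [43 04 ac e5 fc 22 b8 d3]
D3: mem[0x27..0x28] <- [a7 91]
query mem[0x01]=0x02, mem[0x04]=0x16, mem[0x21]=0xac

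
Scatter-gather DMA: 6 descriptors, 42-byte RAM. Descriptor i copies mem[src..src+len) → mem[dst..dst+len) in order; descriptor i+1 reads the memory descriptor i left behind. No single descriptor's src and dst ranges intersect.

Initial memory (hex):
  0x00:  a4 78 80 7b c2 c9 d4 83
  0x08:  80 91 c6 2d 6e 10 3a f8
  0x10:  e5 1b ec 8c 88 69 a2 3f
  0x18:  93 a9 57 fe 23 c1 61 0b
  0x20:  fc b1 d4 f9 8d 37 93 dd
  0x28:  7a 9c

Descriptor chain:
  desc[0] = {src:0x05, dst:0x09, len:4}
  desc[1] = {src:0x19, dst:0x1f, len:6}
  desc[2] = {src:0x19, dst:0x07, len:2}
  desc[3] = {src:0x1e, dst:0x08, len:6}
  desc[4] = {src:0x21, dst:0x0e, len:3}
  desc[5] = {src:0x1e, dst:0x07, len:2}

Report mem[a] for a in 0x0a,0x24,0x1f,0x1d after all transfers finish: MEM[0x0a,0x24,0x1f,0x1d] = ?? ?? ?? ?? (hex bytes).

  after D0: wrote 4B at 0x09 = c9d48380
  after D1: wrote 6B at 0x1f = a957fe23c161
  after D2: wrote 2B at 0x07 = a957
  after D3: wrote 6B at 0x08 = 61a957fe23c1
  after D4: wrote 3B at 0x0e = fe23c1
  after D5: wrote 2B at 0x07 = 61a9
query mem[0x0a]=0x57, mem[0x24]=0x61, mem[0x1f]=0xa9, mem[0x1d]=0xc1

MEM[0x0a,0x24,0x1f,0x1d] = 57 61 a9 c1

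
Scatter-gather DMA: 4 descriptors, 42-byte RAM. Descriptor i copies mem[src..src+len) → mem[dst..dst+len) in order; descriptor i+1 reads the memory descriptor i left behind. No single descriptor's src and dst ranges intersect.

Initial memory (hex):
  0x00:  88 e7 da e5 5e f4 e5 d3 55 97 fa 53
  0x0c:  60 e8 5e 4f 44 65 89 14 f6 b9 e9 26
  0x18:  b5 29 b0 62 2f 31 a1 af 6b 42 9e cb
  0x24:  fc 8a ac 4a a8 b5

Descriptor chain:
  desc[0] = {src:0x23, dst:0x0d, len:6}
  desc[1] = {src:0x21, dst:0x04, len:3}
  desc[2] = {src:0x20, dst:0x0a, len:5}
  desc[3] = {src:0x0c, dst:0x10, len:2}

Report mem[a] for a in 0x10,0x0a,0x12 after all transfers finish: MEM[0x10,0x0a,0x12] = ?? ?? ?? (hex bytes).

MEM[0x10,0x0a,0x12] = 9e 6b a8

D0: mem[0x0d..0x12] <- [cb fc 8a ac 4a a8]
D1: mem[0x04..0x06] <- [42 9e cb]
D2: mem[0x0a..0x0e] <- [6b 42 9e cb fc]
D3: mem[0x10..0x11] <- [9e cb]
query mem[0x10]=0x9e, mem[0x0a]=0x6b, mem[0x12]=0xa8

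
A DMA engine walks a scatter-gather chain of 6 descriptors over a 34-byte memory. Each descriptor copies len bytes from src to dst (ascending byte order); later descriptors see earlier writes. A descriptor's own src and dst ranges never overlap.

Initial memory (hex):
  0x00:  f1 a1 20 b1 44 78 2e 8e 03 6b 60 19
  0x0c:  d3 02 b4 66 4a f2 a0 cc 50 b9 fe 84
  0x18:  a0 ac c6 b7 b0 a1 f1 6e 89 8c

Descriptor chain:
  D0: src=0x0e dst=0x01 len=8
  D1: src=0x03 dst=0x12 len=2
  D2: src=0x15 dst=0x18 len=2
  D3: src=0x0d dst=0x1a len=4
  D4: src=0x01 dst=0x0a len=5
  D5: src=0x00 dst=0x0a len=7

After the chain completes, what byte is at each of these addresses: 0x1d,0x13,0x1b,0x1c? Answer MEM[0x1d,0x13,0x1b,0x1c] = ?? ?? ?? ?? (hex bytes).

MEM[0x1d,0x13,0x1b,0x1c] = 4a f2 b4 66

[0] 0x0e->0x01 len=8 : b4 66 4a f2 a0 cc 50 b9
[1] 0x03->0x12 len=2 : 4a f2
[2] 0x15->0x18 len=2 : b9 fe
[3] 0x0d->0x1a len=4 : 02 b4 66 4a
[4] 0x01->0x0a len=5 : b4 66 4a f2 a0
[5] 0x00->0x0a len=7 : f1 b4 66 4a f2 a0 cc
query mem[0x1d]=0x4a, mem[0x13]=0xf2, mem[0x1b]=0xb4, mem[0x1c]=0x66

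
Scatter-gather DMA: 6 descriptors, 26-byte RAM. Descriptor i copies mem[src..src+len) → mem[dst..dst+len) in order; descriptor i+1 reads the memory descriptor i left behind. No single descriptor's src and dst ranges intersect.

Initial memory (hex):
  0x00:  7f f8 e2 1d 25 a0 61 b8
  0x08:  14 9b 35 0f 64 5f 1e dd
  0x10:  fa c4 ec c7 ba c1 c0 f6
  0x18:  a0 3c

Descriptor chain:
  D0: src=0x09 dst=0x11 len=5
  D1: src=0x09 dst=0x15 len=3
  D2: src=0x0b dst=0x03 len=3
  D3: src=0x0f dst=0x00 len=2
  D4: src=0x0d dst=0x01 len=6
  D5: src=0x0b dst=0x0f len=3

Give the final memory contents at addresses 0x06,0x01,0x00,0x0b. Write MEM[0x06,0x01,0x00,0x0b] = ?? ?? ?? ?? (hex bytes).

#0 dst[0x11+5] := {0x9b,0x35,0x0f,0x64,0x5f}
#1 dst[0x15+3] := {0x9b,0x35,0x0f}
#2 dst[0x03+3] := {0x0f,0x64,0x5f}
#3 dst[0x00+2] := {0xdd,0xfa}
#4 dst[0x01+6] := {0x5f,0x1e,0xdd,0xfa,0x9b,0x35}
#5 dst[0x0f+3] := {0x0f,0x64,0x5f}
query mem[0x06]=0x35, mem[0x01]=0x5f, mem[0x00]=0xdd, mem[0x0b]=0x0f

MEM[0x06,0x01,0x00,0x0b] = 35 5f dd 0f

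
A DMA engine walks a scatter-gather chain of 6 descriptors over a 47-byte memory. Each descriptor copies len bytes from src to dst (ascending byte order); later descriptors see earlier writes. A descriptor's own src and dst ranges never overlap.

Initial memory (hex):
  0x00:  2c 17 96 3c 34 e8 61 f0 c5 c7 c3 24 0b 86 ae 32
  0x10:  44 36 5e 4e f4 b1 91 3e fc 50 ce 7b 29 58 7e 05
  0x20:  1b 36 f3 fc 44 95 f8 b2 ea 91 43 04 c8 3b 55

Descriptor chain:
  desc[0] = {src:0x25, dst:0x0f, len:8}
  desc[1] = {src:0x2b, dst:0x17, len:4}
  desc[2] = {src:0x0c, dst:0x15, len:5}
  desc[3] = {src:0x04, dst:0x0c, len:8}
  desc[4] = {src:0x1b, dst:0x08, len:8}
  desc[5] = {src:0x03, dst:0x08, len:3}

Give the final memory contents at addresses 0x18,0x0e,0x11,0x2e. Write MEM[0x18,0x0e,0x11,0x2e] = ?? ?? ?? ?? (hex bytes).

MEM[0x18,0x0e,0x11,0x2e] = 95 36 c7 55

  after D0: wrote 8B at 0x0f = 95f8b2ea914304c8
  after D1: wrote 4B at 0x17 = 04c83b55
  after D2: wrote 5B at 0x15 = 0b86ae95f8
  after D3: wrote 8B at 0x0c = 34e861f0c5c7c324
  after D4: wrote 8B at 0x08 = 7b29587e051b36f3
  after D5: wrote 3B at 0x08 = 3c34e8
query mem[0x18]=0x95, mem[0x0e]=0x36, mem[0x11]=0xc7, mem[0x2e]=0x55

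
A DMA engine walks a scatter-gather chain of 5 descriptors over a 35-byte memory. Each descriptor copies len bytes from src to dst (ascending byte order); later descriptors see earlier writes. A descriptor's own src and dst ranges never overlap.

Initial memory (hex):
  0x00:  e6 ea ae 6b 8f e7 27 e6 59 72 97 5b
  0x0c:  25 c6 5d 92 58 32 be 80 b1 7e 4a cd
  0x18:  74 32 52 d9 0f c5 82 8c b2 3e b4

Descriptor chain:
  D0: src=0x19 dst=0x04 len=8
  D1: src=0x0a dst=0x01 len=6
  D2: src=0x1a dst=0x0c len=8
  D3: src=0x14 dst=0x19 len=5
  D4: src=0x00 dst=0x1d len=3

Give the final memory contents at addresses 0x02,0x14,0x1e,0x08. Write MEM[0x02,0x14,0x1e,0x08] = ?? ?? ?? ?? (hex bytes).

#0 dst[0x04+8] := {0x32,0x52,0xd9,0x0f,0xc5,0x82,0x8c,0xb2}
#1 dst[0x01+6] := {0x8c,0xb2,0x25,0xc6,0x5d,0x92}
#2 dst[0x0c+8] := {0x52,0xd9,0x0f,0xc5,0x82,0x8c,0xb2,0x3e}
#3 dst[0x19+5] := {0xb1,0x7e,0x4a,0xcd,0x74}
#4 dst[0x1d+3] := {0xe6,0x8c,0xb2}
query mem[0x02]=0xb2, mem[0x14]=0xb1, mem[0x1e]=0x8c, mem[0x08]=0xc5

MEM[0x02,0x14,0x1e,0x08] = b2 b1 8c c5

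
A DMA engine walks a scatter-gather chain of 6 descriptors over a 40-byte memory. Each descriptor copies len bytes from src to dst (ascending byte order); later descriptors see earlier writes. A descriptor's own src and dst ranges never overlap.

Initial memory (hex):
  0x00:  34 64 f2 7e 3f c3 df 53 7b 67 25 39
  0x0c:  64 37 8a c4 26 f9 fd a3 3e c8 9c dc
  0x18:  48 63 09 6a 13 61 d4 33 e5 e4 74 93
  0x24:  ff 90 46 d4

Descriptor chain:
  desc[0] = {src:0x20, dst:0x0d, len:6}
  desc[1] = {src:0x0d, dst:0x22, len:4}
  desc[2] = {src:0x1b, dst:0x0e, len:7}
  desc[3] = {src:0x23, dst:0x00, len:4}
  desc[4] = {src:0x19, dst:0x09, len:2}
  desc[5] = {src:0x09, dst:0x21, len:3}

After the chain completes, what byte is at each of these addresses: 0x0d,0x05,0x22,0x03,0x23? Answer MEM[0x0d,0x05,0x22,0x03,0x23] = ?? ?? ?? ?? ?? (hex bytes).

D0: mem[0x0d..0x12] <- [e5 e4 74 93 ff 90]
D1: mem[0x22..0x25] <- [e5 e4 74 93]
D2: mem[0x0e..0x14] <- [6a 13 61 d4 33 e5 e4]
D3: mem[0x00..0x03] <- [e4 74 93 46]
D4: mem[0x09..0x0a] <- [63 09]
D5: mem[0x21..0x23] <- [63 09 39]
query mem[0x0d]=0xe5, mem[0x05]=0xc3, mem[0x22]=0x09, mem[0x03]=0x46, mem[0x23]=0x39

MEM[0x0d,0x05,0x22,0x03,0x23] = e5 c3 09 46 39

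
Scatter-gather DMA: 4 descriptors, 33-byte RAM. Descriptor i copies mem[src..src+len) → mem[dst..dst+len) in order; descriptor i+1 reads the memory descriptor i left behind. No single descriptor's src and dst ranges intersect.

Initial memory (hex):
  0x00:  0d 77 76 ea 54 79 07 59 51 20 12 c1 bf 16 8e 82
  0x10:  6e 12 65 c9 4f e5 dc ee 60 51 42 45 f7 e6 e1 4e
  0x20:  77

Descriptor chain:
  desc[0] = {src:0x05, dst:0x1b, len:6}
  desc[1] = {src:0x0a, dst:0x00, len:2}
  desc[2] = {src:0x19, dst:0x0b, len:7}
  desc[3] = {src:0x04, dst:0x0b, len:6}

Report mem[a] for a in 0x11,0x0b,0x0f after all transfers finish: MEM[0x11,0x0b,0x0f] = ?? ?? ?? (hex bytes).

#0 dst[0x1b+6] := {0x79,0x07,0x59,0x51,0x20,0x12}
#1 dst[0x00+2] := {0x12,0xc1}
#2 dst[0x0b+7] := {0x51,0x42,0x79,0x07,0x59,0x51,0x20}
#3 dst[0x0b+6] := {0x54,0x79,0x07,0x59,0x51,0x20}
query mem[0x11]=0x20, mem[0x0b]=0x54, mem[0x0f]=0x51

MEM[0x11,0x0b,0x0f] = 20 54 51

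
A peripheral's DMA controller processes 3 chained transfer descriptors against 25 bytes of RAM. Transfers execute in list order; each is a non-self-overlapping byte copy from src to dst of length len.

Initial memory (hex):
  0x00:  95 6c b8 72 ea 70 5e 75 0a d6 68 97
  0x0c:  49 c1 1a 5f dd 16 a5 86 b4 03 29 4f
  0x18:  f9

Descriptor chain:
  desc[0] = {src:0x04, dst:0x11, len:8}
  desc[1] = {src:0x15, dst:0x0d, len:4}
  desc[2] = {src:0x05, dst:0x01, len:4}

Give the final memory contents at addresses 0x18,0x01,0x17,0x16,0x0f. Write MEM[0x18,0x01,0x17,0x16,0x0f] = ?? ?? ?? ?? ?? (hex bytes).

MEM[0x18,0x01,0x17,0x16,0x0f] = 97 70 68 d6 68

  after D0: wrote 8B at 0x11 = ea705e750ad66897
  after D1: wrote 4B at 0x0d = 0ad66897
  after D2: wrote 4B at 0x01 = 705e750a
query mem[0x18]=0x97, mem[0x01]=0x70, mem[0x17]=0x68, mem[0x16]=0xd6, mem[0x0f]=0x68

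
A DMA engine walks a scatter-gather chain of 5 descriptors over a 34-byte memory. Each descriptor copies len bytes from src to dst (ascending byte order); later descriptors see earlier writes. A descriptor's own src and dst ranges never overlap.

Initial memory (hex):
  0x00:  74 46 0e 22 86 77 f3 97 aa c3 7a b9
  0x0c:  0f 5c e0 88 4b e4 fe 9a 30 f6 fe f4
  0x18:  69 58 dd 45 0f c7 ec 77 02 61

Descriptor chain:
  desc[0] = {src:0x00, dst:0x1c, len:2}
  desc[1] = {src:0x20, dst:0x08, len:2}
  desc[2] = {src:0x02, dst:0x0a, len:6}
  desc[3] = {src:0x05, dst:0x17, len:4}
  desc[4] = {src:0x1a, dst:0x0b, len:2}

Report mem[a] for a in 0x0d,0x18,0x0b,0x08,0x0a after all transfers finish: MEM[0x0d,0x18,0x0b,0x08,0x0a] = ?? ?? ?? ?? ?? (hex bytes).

D0: mem[0x1c..0x1d] <- [74 46]
D1: mem[0x08..0x09] <- [02 61]
D2: mem[0x0a..0x0f] <- [0e 22 86 77 f3 97]
D3: mem[0x17..0x1a] <- [77 f3 97 02]
D4: mem[0x0b..0x0c] <- [02 45]
query mem[0x0d]=0x77, mem[0x18]=0xf3, mem[0x0b]=0x02, mem[0x08]=0x02, mem[0x0a]=0x0e

MEM[0x0d,0x18,0x0b,0x08,0x0a] = 77 f3 02 02 0e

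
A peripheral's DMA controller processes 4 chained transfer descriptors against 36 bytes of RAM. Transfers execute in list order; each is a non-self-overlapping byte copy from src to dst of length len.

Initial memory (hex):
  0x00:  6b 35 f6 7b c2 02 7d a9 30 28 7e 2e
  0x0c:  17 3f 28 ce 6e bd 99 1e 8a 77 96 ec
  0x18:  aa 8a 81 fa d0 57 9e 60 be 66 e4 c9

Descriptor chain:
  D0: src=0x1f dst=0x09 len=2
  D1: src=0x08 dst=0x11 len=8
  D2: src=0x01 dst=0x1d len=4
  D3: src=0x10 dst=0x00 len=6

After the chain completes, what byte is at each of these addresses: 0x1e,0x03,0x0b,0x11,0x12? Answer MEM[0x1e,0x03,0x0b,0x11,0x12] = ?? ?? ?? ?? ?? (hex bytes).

  after D0: wrote 2B at 0x09 = 60be
  after D1: wrote 8B at 0x11 = 3060be2e173f28ce
  after D2: wrote 4B at 0x1d = 35f67bc2
  after D3: wrote 6B at 0x00 = 6e3060be2e17
query mem[0x1e]=0xf6, mem[0x03]=0xbe, mem[0x0b]=0x2e, mem[0x11]=0x30, mem[0x12]=0x60

MEM[0x1e,0x03,0x0b,0x11,0x12] = f6 be 2e 30 60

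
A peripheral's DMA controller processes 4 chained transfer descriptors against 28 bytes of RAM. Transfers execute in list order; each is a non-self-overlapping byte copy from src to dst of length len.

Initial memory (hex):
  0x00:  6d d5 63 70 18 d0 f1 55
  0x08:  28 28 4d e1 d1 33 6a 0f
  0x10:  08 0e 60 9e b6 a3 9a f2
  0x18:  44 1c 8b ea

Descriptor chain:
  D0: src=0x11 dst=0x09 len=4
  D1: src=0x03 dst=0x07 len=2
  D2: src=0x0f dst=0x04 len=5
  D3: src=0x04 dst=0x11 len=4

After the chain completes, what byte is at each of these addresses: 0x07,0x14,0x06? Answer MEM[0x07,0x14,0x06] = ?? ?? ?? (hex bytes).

MEM[0x07,0x14,0x06] = 60 60 0e

[0] 0x11->0x09 len=4 : 0e 60 9e b6
[1] 0x03->0x07 len=2 : 70 18
[2] 0x0f->0x04 len=5 : 0f 08 0e 60 9e
[3] 0x04->0x11 len=4 : 0f 08 0e 60
query mem[0x07]=0x60, mem[0x14]=0x60, mem[0x06]=0x0e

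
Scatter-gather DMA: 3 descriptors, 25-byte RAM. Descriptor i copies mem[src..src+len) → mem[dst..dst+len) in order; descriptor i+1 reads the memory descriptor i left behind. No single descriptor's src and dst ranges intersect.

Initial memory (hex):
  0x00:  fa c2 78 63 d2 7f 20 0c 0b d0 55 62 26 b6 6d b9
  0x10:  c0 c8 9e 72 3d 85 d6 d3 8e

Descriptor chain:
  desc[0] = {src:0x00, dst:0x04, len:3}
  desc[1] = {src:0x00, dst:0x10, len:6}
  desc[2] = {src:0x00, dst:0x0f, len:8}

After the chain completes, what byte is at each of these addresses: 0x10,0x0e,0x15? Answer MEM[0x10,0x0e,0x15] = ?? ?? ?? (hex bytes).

MEM[0x10,0x0e,0x15] = c2 6d 78

  after D0: wrote 3B at 0x04 = fac278
  after D1: wrote 6B at 0x10 = fac27863fac2
  after D2: wrote 8B at 0x0f = fac27863fac2780c
query mem[0x10]=0xc2, mem[0x0e]=0x6d, mem[0x15]=0x78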